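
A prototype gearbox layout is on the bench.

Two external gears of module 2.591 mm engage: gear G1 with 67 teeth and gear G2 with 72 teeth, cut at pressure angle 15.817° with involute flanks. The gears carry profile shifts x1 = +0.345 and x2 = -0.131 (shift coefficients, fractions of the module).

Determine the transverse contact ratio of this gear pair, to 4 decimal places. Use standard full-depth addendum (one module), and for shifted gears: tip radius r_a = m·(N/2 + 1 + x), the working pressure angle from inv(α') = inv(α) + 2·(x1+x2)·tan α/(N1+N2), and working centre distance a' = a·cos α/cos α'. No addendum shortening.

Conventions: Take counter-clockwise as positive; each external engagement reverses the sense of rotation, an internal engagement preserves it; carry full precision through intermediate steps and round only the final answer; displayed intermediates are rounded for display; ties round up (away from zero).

2.0424

topology: single-mesh involute geometry — m = 2.591, 67T/72T pair
base radii: r_b1 = 83.512063, r_b2 = 89.744306
tip radii: r_a1 = 90.283395, r_a2 = 95.527579
inv(α') = inv(15.817°) + 2·(+0.345-0.131)·tan α/(67+72) = 0.00810554  ⇒  α' = 16.41555°
a' = a·cos α / cos α' = 180.0745·cos 15.817°/cos 16.41555° = 180.618876
action lengths: √(r_a1²−r_b1²) = 34.304909, √(r_a2²−r_b2²) = 32.733437
base pitch p_b = π·m·cos α = 7.831668
CR = (34.304909 + 32.733437 − 180.618876·sin 16.41555°)/7.831668 = 2.042367
contact ratio ≈ 2.0424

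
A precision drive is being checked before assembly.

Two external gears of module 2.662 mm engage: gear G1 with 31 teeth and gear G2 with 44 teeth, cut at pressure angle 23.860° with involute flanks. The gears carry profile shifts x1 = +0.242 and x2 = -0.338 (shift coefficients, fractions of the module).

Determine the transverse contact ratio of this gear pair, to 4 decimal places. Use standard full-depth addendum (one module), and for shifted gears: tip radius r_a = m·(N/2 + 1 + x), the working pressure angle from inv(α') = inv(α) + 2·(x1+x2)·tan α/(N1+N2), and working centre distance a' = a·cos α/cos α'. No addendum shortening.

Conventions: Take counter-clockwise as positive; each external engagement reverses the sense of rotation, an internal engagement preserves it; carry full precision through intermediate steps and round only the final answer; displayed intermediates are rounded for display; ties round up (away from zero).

topology: single-mesh involute geometry — m = 2.662, 31T/44T pair
base radii: r_b1 = 37.734694, r_b2 = 53.558920
tip radii: r_a1 = 44.567204, r_a2 = 60.326244
inv(α') = inv(23.860°) + 2·(+0.242-0.338)·tan α/(31+44) = 0.02473618  ⇒  α' = 23.52306°
a' = a·cos α / cos α' = 99.8250·cos 23.860°/cos 23.52306° = 99.567742
action lengths: √(r_a1²−r_b1²) = 23.713468, √(r_a2²−r_b2²) = 27.761445
base pitch p_b = π·m·cos α = 7.648196
CR = (23.713468 + 27.761445 − 99.567742·sin 23.52306°)/7.648196 = 1.534430
contact ratio ≈ 1.5344

1.5344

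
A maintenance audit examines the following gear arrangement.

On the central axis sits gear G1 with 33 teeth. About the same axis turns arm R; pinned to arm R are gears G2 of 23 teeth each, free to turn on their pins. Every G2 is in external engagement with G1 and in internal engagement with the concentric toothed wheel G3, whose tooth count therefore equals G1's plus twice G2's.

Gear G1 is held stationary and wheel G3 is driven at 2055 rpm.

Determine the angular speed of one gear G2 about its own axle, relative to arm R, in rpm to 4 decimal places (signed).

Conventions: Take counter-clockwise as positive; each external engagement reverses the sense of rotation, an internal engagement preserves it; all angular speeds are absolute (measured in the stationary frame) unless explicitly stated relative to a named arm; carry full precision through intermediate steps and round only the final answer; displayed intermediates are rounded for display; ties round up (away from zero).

recognized (axles ride arm R): planetary set, 33/23/79 teeth
normalise by the input: solve with ω_ring = 1, then scale by 2055 rpm
ring teeth: 33 + 2·23 = 79
33(ω_sun−ω_arm) = −79(ω_ring−ω_arm),  ω_sun = 0, ω_ring = 1
33(0−ω_arm) = −79(1−ω_arm)  ⇒  112·ω_arm = 79  ⇒  ω_arm = 79/112
sun–planet mesh: 33·(0−79/112) = −23·(ω_p−ω_arm)  ⇒  ω_p−ω_arm = 2607/2576
scale: ω_p−ω_arm = 2607/2576 × 2055 rpm = +2079.7302 rpm

+2079.7302 rpm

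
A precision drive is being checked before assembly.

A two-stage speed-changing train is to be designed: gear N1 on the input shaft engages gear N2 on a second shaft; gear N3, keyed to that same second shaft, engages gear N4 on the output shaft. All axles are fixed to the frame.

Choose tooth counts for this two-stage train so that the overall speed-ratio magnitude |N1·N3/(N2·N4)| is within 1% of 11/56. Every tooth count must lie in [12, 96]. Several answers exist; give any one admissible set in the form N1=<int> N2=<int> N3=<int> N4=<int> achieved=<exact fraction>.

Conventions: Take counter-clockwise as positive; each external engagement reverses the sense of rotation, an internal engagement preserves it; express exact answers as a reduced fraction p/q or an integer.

N1=12 N2=14 N3=22 N4=96 achieved=11/56

topology: fixed-axis compound train — 2 stages, target 11/56
target = 11/56 in lowest terms: an exact hit needs N1·N3 = k·11 and N2·N4 = k·56 for one integer k, every count in [12, 96]; additionally prefer no 1:1 stage (N1 ≠ N2, N3 ≠ N4)
k = 1…23: no 1:1-free in-range split of k·11 and k·56 into factor pairs; take k = 24
k = 24: N1·N3 = 264 = 12·22, N2·N4 = 1344 = 14·96
achieved = 12·22/(14·96) = 11/56; |achieved − target| = 0 ≤ 11/5600 ✓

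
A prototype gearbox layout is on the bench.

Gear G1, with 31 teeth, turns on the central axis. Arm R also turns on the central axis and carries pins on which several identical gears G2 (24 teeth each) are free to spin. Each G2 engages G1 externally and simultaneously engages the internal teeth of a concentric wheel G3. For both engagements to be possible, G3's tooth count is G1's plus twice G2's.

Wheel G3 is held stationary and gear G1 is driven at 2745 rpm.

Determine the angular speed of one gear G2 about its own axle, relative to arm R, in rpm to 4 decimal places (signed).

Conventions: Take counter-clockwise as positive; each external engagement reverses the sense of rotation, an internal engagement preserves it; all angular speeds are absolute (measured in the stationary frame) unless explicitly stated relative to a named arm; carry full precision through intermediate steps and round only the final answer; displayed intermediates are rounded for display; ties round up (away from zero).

class = planetary set [G3 = 31+2·24 = 79; Willis about the carrier]
normalise by the input: solve with ω_sun = 1, then scale by 2745 rpm
ring teeth: 31 + 2·24 = 79
31(ω_sun−ω_arm) = −79(ω_ring−ω_arm),  ω_ring = 0, ω_sun = 1
31(1−ω_arm) = −79(0−ω_arm)  ⇒  110·ω_arm = 31  ⇒  ω_arm = 31/110
sun–planet mesh: 31·(1−31/110) = −24·(ω_p−ω_arm)  ⇒  ω_p−ω_arm = -2449/2640
scale: ω_p−ω_arm = -2449/2640 × 2745 rpm = -2546.4034 rpm

-2546.4034 rpm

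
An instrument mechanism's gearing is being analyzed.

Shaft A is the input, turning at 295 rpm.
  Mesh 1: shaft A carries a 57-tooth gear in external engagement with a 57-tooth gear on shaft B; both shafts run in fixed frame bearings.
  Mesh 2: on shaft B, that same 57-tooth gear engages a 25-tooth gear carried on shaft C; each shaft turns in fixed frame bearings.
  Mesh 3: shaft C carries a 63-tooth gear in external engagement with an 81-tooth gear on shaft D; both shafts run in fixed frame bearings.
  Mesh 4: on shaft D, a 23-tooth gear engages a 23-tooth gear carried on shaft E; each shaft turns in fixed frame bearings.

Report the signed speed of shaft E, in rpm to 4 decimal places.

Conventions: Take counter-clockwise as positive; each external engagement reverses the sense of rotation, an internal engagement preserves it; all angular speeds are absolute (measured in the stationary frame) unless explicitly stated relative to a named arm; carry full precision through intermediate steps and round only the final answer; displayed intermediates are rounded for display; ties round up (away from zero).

topology: fixed-axis compound train — 4 meshes, A→E
mesh 1 [57T→57T]: ω = 295.0000×57/57 = 295.0000 rpm, sense flips to −
mesh 2 [57T→25T]: ω = 295.0000×57/25 = 672.6000 rpm, sense flips to +
mesh 3 [63T→81T]: ω = 672.6000×63/81 = 523.1333 rpm, sense flips to −
mesh 4 [23T→23T]: ω = 523.1333×23/23 = 523.1333 rpm, sense flips to +
signed output speed = +523.1333 rpm

+523.1333 rpm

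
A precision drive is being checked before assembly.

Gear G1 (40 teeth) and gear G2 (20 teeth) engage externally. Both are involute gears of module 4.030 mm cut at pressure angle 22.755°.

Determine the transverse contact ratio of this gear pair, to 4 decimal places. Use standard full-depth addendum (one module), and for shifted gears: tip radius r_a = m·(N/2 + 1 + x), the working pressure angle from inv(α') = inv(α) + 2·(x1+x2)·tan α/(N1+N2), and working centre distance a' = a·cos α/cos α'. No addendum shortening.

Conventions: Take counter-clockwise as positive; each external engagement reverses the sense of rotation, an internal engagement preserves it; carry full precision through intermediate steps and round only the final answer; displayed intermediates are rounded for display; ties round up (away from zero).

1.5309

topology: single-mesh involute geometry — m = 4.030, 40T/20T pair
base radii: r_b1 = 74.326678, r_b2 = 37.163339
tip radii: r_a1 = 84.630000, r_a2 = 44.330000
no profile shift: α' = α, a' = a
action lengths: √(r_a1²−r_b1²) = 40.469517, √(r_a2²−r_b2²) = 24.166819
base pitch p_b = π·m·cos α = 11.675207
CR = (40.469517 + 24.166819 − 120.900000·sin 22.75500°)/11.675207 = 1.530872
contact ratio ≈ 1.5309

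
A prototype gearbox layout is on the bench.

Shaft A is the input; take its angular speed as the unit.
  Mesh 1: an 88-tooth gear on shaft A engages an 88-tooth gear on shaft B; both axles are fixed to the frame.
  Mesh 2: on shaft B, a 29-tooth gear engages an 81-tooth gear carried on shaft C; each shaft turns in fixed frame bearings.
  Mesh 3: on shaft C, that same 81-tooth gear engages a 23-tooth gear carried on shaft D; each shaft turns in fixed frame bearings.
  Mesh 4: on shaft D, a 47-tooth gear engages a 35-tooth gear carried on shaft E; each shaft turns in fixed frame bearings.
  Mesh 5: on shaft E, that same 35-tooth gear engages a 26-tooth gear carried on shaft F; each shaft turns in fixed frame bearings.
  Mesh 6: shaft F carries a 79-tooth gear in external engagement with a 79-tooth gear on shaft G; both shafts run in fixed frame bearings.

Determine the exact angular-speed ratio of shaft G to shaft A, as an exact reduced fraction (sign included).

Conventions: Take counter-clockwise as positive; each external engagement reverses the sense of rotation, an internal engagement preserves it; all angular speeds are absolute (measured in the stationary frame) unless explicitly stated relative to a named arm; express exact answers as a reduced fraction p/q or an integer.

1363/598

class = fixed-axis compound train [6 meshes; 6 ratios multiply, 6 sense flips]
mesh 1 [88T→88T]: running ratio 1, sense −
mesh 2 [29T→81T]: running ratio 29/81, sense +
mesh 3 [81T→23T]: running ratio 29/23, sense −
mesh 4 [47T→35T]: running ratio 1363/805, sense +
mesh 5 [35T→26T]: running ratio 1363/598, sense −
mesh 6 [79T→79T]: running ratio 1363/598, sense +
ω_out/ω_in = 1363/598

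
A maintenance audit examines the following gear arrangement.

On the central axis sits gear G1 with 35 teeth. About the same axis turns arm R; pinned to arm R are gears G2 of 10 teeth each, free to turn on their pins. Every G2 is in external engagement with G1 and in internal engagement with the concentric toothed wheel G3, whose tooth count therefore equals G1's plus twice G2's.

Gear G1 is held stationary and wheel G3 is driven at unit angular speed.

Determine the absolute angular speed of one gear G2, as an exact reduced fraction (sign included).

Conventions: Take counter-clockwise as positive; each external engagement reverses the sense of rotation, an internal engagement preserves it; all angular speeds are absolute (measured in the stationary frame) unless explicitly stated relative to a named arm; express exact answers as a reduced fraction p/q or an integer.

topology: planetary set — G1 35T / G2 10T / G3 55T, arm = carrier (Willis)
ring teeth: 35 + 2·10 = 55
35(ω_sun−ω_arm) = −55(ω_ring−ω_arm),  ω_sun = 0, ω_ring = 1
35(0−ω_arm) = −55(1−ω_arm)  ⇒  90·ω_arm = 55  ⇒  ω_arm = 11/18
sun–planet mesh: 35·(0−11/18) = −10·(ω_p−ω_arm)  ⇒  ω_p−ω_arm = 77/36
ω_p = 11/18 + 77/36 = 11/4
exact speed ratio = 11/4

11/4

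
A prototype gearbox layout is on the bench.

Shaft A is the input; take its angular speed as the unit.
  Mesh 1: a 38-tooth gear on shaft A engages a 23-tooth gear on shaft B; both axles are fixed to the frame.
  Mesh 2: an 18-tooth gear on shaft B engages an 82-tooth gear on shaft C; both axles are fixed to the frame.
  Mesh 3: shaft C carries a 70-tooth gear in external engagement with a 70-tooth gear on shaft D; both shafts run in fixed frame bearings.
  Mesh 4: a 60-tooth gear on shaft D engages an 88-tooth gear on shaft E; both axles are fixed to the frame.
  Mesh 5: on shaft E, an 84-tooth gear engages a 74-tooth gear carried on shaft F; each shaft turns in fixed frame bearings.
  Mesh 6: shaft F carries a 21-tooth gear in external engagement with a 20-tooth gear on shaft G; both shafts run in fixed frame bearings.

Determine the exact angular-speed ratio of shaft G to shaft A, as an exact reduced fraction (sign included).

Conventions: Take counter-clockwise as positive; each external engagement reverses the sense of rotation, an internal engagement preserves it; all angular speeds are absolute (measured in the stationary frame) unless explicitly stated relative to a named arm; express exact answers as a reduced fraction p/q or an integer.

class = fixed-axis compound train [6 meshes; 6 ratios multiply, 6 sense flips]
mesh 1 [38T→23T]: running ratio 38/23, sense −
mesh 2 [18T→82T]: running ratio 342/943, sense +
mesh 3 [70T→70T]: running ratio 342/943, sense −
mesh 4 [60T→88T]: running ratio 2565/10373, sense +
mesh 5 [84T→74T]: running ratio 107730/383801, sense −
mesh 6 [21T→20T]: running ratio 226233/767602, sense +
ω_out/ω_in = 226233/767602

226233/767602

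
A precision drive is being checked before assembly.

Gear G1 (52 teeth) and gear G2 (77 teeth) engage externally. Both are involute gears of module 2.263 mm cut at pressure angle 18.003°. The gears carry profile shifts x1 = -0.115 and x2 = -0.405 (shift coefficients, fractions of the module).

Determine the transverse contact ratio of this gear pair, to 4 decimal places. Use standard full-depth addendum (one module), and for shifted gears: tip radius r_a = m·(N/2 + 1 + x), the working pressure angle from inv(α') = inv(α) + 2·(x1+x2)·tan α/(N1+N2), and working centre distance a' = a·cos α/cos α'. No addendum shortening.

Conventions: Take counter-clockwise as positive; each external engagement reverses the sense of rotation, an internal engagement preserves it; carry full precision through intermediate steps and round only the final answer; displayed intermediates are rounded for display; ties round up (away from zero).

2.0593

single-mesh involute tooth geometry (52T engaging 77T at module 2.263)
base radii: r_b1 = 55.957311, r_b2 = 82.859865
tip radii: r_a1 = 60.840755, r_a2 = 88.471985
inv(α') = inv(18.003°) + 2·(-0.115-0.405)·tan α/(52+77) = 0.00814599  ⇒  α' = 16.44220°
a' = a·cos α / cos α' = 145.9635·cos 18.003°/cos 16.44220° = 144.736048
action lengths: √(r_a1²−r_b1²) = 23.882562, √(r_a2²−r_b2²) = 31.008627
base pitch p_b = π·m·cos α = 6.761349
CR = (23.882562 + 31.008627 − 144.736048·sin 16.44220°)/6.761349 = 2.059344
contact ratio ≈ 2.0593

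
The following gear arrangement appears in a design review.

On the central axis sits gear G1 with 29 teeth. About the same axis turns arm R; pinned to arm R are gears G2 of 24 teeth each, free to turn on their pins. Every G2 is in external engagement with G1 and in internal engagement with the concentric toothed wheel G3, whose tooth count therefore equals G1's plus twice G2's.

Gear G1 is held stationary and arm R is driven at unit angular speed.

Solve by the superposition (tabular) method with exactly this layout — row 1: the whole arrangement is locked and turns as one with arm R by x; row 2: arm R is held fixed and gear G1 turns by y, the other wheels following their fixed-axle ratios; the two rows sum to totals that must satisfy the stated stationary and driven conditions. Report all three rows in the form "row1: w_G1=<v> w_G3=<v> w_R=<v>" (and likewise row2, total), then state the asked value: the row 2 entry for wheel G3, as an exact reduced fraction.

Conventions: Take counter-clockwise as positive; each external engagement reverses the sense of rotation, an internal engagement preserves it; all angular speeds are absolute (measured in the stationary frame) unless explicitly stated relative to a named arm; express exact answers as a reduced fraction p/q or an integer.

recognized (axles ride arm R): planetary set, 29/24/77 teeth
row 1 — lock + rotate with arm: ω_sun = ω_ring = ω_arm = x
row 2: sun turns y, ring = −(29/77)·y, arm 0
boundary: total ω_sun = x + y = 0 and total ω_arm = x = 1  ⇒  y = -1, x = 1
row 2 ring = −(29/77)·(-1) = 29/77
totals (row 1 + row 2): sun 1 + (-1) = 0, ring 1 + 29/77 = 106/77, arm 1 + 0 = 1
asked cell (row2, ring) = 29/77

row1: w_G1=1 w_G3=1 w_R=1
row2: w_G1=-1 w_G3=29/77 w_R=0
total: w_G1=0 w_G3=106/77 w_R=1
asked value: 29/77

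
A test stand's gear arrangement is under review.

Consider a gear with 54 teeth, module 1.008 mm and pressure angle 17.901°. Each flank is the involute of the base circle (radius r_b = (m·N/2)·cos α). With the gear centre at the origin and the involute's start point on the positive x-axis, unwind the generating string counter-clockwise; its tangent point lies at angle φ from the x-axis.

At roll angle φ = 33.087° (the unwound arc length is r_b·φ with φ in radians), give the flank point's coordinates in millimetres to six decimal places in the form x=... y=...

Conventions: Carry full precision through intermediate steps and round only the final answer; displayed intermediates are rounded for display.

x=29.863349 y=1.607697

topology: single-mesh involute geometry — m = 1.008, N = 54
pitch radius r_p = m·N/2 = 1.008·54/2 = 27.216000
base radius r_b = r_p·cos α = 27.216000·cos 17.901° = 25.898447
roll angle φ = 33.087° = 0.57747709 rad
x = r_b·(cos φ + φ·sin φ) = 29.863349
y = r_b·(sin φ − φ·cos φ) = 1.607697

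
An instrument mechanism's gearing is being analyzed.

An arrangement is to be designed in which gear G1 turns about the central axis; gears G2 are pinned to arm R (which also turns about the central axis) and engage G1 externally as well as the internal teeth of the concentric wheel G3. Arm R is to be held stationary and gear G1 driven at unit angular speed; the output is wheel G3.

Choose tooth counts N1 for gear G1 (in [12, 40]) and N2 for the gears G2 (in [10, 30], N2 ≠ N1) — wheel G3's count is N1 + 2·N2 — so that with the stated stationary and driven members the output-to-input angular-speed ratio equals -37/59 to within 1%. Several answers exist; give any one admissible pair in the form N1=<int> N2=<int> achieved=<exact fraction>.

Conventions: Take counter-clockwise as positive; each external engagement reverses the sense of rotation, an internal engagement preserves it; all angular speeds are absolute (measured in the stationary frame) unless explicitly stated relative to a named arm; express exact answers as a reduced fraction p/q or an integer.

N1=37 N2=11 achieved=-37/59

topology: planetary set — design target -37/59, arm = carrier (Willis)
Willis with ω_arm = 0: ω_ring/ω_sun = −N1/N3; set equal to -37/59  ⇒  N3/N1 = −1/(-37/59) = 59/37
N3 = N1 + 2·N2  ⇒  N2/N1 = (N3/N1 − 1)/2 = (59/37 − 1)/2 = 11/37
smallest multiple with N1 ≥ 12 and N2 ≥ 10: k = 1  ⇒  N1 = 1·37 = 37, N2 = 1·11 = 11 (N1 ≤ 40, N2 ≤ 30, N2 ≠ N1 ✓), N3 = 37 + 2·11 = 59
check: −N1/N3 with N1 = 37, N3 = 59 gives -37/59; |achieved − target| = 0 ≤ 37/5900 ✓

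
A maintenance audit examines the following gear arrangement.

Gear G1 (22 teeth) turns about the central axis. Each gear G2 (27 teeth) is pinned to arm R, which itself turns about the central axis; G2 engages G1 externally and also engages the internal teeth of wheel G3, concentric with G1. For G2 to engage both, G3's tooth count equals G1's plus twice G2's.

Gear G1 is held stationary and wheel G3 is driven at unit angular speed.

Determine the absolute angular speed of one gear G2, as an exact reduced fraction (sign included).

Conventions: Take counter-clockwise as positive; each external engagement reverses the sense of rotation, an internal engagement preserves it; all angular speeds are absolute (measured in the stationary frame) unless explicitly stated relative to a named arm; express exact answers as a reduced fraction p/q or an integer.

38/27

class = planetary set [G3 = 22+2·27 = 76; Willis about the carrier]
ring teeth: 22 + 2·27 = 76
22(ω_sun−ω_arm) = −76(ω_ring−ω_arm),  ω_sun = 0, ω_ring = 1
22(0−ω_arm) = −76(1−ω_arm)  ⇒  98·ω_arm = 76  ⇒  ω_arm = 38/49
sun–planet mesh: 22·(0−38/49) = −27·(ω_p−ω_arm)  ⇒  ω_p−ω_arm = 836/1323
ω_p = 38/49 + 836/1323 = 38/27
exact speed ratio = 38/27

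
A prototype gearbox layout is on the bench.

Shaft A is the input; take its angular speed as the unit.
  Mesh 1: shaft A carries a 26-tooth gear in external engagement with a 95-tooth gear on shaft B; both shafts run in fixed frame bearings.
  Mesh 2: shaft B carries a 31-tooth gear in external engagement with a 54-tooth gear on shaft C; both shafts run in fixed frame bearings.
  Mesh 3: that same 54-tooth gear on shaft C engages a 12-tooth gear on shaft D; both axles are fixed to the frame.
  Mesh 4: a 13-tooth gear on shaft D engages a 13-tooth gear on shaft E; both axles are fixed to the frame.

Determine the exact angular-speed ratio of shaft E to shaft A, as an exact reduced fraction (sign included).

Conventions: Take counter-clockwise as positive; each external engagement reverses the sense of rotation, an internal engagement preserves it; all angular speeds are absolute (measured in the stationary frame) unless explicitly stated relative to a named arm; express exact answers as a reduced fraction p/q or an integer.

403/570

class = fixed-axis compound train [4 meshes; 4 ratios multiply, 4 sense flips]
mesh 1 [26T→95T]: running ratio 26/95, sense −
mesh 2 [31T→54T]: running ratio 403/2565, sense +
mesh 3 [54T→12T]: running ratio 403/570, sense −
mesh 4 [13T→13T]: running ratio 403/570, sense +
ω_out/ω_in = 403/570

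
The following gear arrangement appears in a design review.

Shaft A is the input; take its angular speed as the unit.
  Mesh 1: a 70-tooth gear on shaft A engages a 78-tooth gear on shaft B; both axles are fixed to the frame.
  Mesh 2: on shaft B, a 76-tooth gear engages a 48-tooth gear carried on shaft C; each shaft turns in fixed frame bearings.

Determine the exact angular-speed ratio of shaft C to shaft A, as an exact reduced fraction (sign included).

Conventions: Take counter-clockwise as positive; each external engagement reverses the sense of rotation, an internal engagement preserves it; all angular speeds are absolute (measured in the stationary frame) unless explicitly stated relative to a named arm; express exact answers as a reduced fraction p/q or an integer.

665/468

class = fixed-axis compound train [2 meshes; 2 ratios multiply, 2 sense flips]
mesh 1 [70T→78T]: running ratio 35/39, sense −
mesh 2 [76T→48T]: running ratio 665/468, sense +
ω_out/ω_in = 665/468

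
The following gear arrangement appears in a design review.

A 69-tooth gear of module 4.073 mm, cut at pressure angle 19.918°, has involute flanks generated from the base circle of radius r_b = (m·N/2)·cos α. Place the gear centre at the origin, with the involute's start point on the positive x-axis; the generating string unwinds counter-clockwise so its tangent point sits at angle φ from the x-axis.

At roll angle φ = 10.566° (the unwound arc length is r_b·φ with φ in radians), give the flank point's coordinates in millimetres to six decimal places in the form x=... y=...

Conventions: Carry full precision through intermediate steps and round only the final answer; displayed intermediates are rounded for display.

topology: single-mesh involute geometry — m = 4.073, N = 69
pitch radius r_p = m·N/2 = 4.073·69/2 = 140.518500
base radius r_b = r_p·cos α = 140.518500·cos 19.918° = 132.112845
roll angle φ = 10.566° = 0.18441149 rad
x = r_b·(cos φ + φ·sin φ) = 134.340202
y = r_b·(sin φ − φ·cos φ) = 0.275239

x=134.340202 y=0.275239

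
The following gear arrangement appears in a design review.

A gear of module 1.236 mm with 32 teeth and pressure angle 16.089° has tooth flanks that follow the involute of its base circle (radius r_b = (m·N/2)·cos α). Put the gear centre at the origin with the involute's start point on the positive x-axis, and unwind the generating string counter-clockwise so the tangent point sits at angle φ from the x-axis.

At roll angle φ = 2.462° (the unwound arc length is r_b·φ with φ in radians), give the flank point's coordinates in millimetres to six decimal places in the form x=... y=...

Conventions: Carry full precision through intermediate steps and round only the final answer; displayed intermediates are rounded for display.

topology: single-mesh involute geometry — m = 1.236, N = 32
pitch radius r_p = m·N/2 = 1.236·32/2 = 19.776000
base radius r_b = r_p·cos α = 19.776000·cos 16.089° = 19.001421
roll angle φ = 2.462° = 0.04297001 rad
x = r_b·(cos φ + φ·sin φ) = 19.018955
y = r_b·(sin φ − φ·cos φ) = 0.000502

x=19.018955 y=0.000502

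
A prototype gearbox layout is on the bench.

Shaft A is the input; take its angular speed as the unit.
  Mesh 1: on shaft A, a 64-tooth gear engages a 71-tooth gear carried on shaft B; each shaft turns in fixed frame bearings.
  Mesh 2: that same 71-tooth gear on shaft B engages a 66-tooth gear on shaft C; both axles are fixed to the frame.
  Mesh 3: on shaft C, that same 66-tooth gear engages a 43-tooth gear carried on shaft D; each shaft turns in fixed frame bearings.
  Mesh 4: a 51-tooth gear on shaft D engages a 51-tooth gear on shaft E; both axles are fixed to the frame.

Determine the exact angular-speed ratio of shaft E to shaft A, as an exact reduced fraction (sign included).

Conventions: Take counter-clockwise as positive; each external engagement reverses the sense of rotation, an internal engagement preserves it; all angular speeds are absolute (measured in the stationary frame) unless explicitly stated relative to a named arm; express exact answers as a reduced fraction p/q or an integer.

64/43

class = fixed-axis compound train [4 meshes; 4 ratios multiply, 4 sense flips]
mesh 1 [64T→71T]: running ratio 64/71, sense −
mesh 2 [71T→66T]: running ratio 32/33, sense +
mesh 3 [66T→43T]: running ratio 64/43, sense −
mesh 4 [51T→51T]: running ratio 64/43, sense +
ω_out/ω_in = 64/43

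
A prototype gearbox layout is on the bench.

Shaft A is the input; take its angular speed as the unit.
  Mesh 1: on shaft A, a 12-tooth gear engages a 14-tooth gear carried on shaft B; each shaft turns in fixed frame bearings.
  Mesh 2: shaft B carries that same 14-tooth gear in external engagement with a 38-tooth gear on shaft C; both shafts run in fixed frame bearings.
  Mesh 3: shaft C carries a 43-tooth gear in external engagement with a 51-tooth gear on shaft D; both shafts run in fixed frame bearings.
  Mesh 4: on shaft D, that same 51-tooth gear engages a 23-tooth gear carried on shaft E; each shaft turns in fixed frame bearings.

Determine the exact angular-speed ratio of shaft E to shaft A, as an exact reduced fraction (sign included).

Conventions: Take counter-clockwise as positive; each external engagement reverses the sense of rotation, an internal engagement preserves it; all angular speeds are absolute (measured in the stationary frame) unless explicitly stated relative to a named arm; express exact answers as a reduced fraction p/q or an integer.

258/437

class = fixed-axis compound train [4 meshes; 4 ratios multiply, 4 sense flips]
mesh 1 [12T→14T]: running ratio 6/7, sense −
mesh 2 [14T→38T]: running ratio 6/19, sense +
mesh 3 [43T→51T]: running ratio 86/323, sense −
mesh 4 [51T→23T]: running ratio 258/437, sense +
ω_out/ω_in = 258/437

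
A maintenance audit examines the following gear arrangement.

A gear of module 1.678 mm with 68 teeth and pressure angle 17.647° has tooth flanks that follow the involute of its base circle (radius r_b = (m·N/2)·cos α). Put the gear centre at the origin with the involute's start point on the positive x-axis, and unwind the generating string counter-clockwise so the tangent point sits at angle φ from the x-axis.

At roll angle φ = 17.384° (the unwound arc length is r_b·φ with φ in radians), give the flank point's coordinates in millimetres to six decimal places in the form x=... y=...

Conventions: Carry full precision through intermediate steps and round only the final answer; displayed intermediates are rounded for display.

class = single-mesh tooth geometry [base-circle involute, m = 1.678, 68T]
pitch radius r_p = m·N/2 = 1.678·68/2 = 57.052000
base radius r_b = r_p·cos α = 57.052000·cos 17.647° = 54.367265
roll angle φ = 17.384° = 0.30340804 rad
x = r_b·(cos φ + φ·sin φ) = 56.812396
y = r_b·(sin φ − φ·cos φ) = 0.501527

x=56.812396 y=0.501527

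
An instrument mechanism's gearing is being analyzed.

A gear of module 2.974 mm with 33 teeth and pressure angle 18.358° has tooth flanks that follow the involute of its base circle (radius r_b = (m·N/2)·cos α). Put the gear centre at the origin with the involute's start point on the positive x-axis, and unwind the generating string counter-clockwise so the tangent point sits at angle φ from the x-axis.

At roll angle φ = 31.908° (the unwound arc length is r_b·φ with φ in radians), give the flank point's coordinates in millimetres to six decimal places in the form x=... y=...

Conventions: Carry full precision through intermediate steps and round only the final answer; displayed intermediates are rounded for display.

x=53.245358 y=2.599085

class = single-mesh tooth geometry [base-circle involute, m = 2.974, 33T]
pitch radius r_p = m·N/2 = 2.974·33/2 = 49.071000
base radius r_b = r_p·cos α = 49.071000·cos 18.358° = 46.573636
roll angle φ = 31.908° = 0.55689966 rad
x = r_b·(cos φ + φ·sin φ) = 53.245358
y = r_b·(sin φ − φ·cos φ) = 2.599085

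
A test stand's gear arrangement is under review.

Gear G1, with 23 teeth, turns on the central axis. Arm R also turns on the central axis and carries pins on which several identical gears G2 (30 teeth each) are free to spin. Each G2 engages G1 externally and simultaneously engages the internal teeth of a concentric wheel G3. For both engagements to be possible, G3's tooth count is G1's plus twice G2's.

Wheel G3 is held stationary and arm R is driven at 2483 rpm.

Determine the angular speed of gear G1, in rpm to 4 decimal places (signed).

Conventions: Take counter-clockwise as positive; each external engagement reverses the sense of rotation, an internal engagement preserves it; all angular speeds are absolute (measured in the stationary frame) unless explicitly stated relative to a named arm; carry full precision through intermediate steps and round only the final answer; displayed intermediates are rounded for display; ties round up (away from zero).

+11443.3913 rpm

planetary set (23T centre, 30T on arm, 83T internal) — Willis relation
normalise by the input: solve with ω_arm = 1, then scale by 2483 rpm
ring teeth: 23 + 2·30 = 83
23(ω_sun−ω_arm) = −83(ω_ring−ω_arm),  ω_ring = 0, ω_arm = 1
ω_sun = 1 − (83/23)(0−1) = 106/23
scale: ω_sun = 106/23 × 2483 rpm = +11443.3913 rpm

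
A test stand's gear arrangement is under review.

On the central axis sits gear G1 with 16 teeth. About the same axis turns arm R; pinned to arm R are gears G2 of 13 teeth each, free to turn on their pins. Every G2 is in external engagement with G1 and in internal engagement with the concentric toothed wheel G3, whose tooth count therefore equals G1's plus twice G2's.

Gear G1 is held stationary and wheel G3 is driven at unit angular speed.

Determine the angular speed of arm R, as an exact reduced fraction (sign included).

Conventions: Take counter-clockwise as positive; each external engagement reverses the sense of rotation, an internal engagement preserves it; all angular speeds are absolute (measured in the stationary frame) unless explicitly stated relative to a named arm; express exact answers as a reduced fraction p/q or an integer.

planetary set (16T centre, 13T on arm, 42T internal) — Willis relation
ring teeth: 16 + 2·13 = 42
16(ω_sun−ω_arm) = −42(ω_ring−ω_arm),  ω_sun = 0, ω_ring = 1
16(0−ω_arm) = −42(1−ω_arm)  ⇒  58·ω_arm = 42  ⇒  ω_arm = 21/29
exact speed ratio = 21/29

21/29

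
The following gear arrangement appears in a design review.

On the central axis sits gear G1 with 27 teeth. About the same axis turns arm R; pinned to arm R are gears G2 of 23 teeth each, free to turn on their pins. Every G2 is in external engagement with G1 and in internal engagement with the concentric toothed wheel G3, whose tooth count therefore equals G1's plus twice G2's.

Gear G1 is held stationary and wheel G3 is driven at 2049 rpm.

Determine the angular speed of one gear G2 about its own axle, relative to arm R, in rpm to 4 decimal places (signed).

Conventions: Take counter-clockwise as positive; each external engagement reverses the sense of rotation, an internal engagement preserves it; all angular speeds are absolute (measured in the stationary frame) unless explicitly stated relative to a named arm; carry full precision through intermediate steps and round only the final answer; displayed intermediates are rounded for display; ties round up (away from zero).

recognized (axles ride arm R): planetary set, 27/23/73 teeth
normalise by the input: solve with ω_ring = 1, then scale by 2049 rpm
ring teeth: 27 + 2·23 = 73
27(ω_sun−ω_arm) = −73(ω_ring−ω_arm),  ω_sun = 0, ω_ring = 1
27(0−ω_arm) = −73(1−ω_arm)  ⇒  100·ω_arm = 73  ⇒  ω_arm = 73/100
sun–planet mesh: 27·(0−73/100) = −23·(ω_p−ω_arm)  ⇒  ω_p−ω_arm = 1971/2300
scale: ω_p−ω_arm = 1971/2300 × 2049 rpm = +1755.9039 rpm

+1755.9039 rpm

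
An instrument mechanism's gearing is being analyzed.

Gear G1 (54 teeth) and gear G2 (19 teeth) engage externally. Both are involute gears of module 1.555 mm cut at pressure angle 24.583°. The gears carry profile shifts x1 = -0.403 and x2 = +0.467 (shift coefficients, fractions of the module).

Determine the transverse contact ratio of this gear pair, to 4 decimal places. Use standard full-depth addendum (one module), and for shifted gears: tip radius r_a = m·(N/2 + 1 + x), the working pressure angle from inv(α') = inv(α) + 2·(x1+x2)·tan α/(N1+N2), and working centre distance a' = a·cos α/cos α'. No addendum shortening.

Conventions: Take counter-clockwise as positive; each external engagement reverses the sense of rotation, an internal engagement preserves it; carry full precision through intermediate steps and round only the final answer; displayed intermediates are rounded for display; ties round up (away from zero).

1.4068

recognized (one external pair, fixed centres): single-mesh tooth geometry, m = 1.555, N1 = 54, N2 = 19
base radii: r_b1 = 38.179462, r_b2 = 13.433514
tip radii: r_a1 = 42.913335, r_a2 = 17.053685
inv(α') = inv(24.583°) + 2·(-0.403+0.467)·tan α/(54+19) = 0.02922476  ⇒  α' = 24.80041°
a' = a·cos α / cos α' = 56.7575·cos 24.583°/cos 24.80041° = 56.856608
action lengths: √(r_a1²−r_b1²) = 19.592932, √(r_a2²−r_b2²) = 10.505659
base pitch p_b = π·m·cos α = 4.442382
CR = (19.592932 + 10.505659 − 56.856608·sin 24.80041°)/4.442382 = 1.406812
contact ratio ≈ 1.4068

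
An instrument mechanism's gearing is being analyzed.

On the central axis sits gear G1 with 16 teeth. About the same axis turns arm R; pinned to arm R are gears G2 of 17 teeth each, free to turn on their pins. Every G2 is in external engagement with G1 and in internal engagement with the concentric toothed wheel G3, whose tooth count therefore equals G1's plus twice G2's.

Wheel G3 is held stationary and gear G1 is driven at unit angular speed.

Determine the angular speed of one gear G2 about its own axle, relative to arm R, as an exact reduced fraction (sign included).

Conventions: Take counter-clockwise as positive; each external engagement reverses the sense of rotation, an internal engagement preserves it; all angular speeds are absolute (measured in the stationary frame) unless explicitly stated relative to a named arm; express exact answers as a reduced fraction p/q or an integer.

-400/561

class = planetary set [G3 = 16+2·17 = 50; Willis about the carrier]
ring teeth: 16 + 2·17 = 50
16(ω_sun−ω_arm) = −50(ω_ring−ω_arm),  ω_ring = 0, ω_sun = 1
16(1−ω_arm) = −50(0−ω_arm)  ⇒  66·ω_arm = 16  ⇒  ω_arm = 8/33
sun–planet mesh: 16·(1−8/33) = −17·(ω_p−ω_arm)  ⇒  ω_p−ω_arm = -400/561
exact speed ratio = -400/561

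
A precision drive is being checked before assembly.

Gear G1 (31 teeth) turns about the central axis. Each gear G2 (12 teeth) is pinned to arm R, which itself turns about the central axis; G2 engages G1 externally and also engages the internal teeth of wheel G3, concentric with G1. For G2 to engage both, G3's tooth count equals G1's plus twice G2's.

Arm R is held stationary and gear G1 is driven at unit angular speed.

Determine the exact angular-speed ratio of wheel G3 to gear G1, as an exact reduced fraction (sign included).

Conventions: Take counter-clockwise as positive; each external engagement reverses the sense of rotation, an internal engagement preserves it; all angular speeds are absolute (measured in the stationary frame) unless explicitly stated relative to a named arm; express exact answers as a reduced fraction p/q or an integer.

recognized (axles ride arm R): planetary set, 31/12/55 teeth
ring teeth: 31 + 2·12 = 55
31(ω_sun−ω_arm) = −55(ω_ring−ω_arm),  ω_arm = 0, ω_sun = 1
ω_ring = 0 − (31/55)(1−0) = -31/55
ω_out/ω_in = -31/55

-31/55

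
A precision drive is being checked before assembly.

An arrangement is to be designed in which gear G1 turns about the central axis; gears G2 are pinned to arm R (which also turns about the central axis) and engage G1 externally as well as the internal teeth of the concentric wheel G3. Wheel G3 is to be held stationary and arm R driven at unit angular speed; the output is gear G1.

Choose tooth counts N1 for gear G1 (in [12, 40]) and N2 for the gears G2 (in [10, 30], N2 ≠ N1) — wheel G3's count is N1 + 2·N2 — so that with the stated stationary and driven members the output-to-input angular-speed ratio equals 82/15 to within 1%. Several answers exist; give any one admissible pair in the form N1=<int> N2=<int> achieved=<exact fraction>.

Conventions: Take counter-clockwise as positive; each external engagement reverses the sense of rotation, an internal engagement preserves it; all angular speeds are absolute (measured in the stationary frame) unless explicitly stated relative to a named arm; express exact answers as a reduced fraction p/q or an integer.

N1=15 N2=26 achieved=82/15

topology: planetary set — design target 82/15, arm = carrier (Willis)
Willis with ω_ring = 0: ω_sun/ω_arm = (N1+N3)/N1; set equal to 82/15  ⇒  N3/N1 = 82/15 − 1 = 67/15
N3 = N1 + 2·N2  ⇒  N2/N1 = (N3/N1 − 1)/2 = (67/15 − 1)/2 = 26/15
smallest multiple with N1 ≥ 12 and N2 ≥ 10: k = 1  ⇒  N1 = 1·15 = 15, N2 = 1·26 = 26 (N1 ≤ 40, N2 ≤ 30, N2 ≠ N1 ✓), N3 = 15 + 2·26 = 67
check: (N1+N3)/N1 with N1 = 15, N3 = 67 gives 82/15; |achieved − target| = 0 ≤ 41/750 ✓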